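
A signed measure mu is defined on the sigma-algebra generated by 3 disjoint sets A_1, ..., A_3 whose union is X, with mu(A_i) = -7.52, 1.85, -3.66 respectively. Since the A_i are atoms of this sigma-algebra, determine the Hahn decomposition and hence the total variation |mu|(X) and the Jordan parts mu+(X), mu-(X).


Step 1: Every measurable set is a union of atoms (the cells / points), so a Hahn decomposition is
  obtained by grouping atoms by sign: P = union of atoms with mu > 0, N = union of the remaining atoms.
  Atoms in P (indices): 2;  atoms in N (indices): 1, 3
  Positive values: 1.85
  Negative values: -7.52, -3.66
Step 2: mu+(X) = mu(P) = sum of positive atom values = 1.85
Step 3: mu-(X) = -mu(N) = sum of |negative atom values| = 11.18
Step 4: |mu|(X) = mu+(X) + mu-(X) = 1.85 + 11.18 = 13.03


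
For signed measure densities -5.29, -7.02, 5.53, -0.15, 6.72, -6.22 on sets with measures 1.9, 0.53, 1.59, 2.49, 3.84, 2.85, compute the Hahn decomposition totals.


Step 1: Compute signed measure on each set:
  Set 1: -5.29 * 1.9 = -10.051
  Set 2: -7.02 * 0.53 = -3.7206
  Set 3: 5.53 * 1.59 = 8.7927
  Set 4: -0.15 * 2.49 = -0.3735
  Set 5: 6.72 * 3.84 = 25.8048
  Set 6: -6.22 * 2.85 = -17.727
Step 2: Total signed measure = (-10.051) + (-3.7206) + (8.7927) + (-0.3735) + (25.8048) + (-17.727)
     = 2.7254
Step 3: Positive part mu+(X) = sum of positive contributions = 34.5975
Step 4: Negative part mu-(X) = |sum of negative contributions| = 31.8721


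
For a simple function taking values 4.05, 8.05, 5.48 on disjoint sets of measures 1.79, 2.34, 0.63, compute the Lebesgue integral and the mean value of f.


Step 1: Integral = sum(value_i * measure_i)
= 4.05*1.79 + 8.05*2.34 + 5.48*0.63
= 7.2495 + 18.837 + 3.4524
= 29.5389
Step 2: Total measure of domain = 1.79 + 2.34 + 0.63 = 4.76
Step 3: Average value = 29.5389 / 4.76 = 6.205651


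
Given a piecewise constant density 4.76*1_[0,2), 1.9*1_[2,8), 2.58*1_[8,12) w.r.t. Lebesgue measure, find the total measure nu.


Integrate each piece of the Radon-Nikodym derivative:
Step 1: integral_0^2 4.76 dx = 4.76*(2-0) = 4.76*2 = 9.52
Step 2: integral_2^8 1.9 dx = 1.9*(8-2) = 1.9*6 = 11.4
Step 3: integral_8^12 2.58 dx = 2.58*(12-8) = 2.58*4 = 10.32
Total: 9.52 + 11.4 + 10.32 = 31.24


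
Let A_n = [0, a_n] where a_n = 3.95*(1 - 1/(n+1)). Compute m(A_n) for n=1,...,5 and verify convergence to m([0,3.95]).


By continuity of measure from below: if A_n increases to A, then m(A_n) -> m(A).
Here A = [0, 3.95], so m(A) = 3.95
Step 1: a_1 = 3.95*(1 - 1/2) = 1.975, m(A_1) = 1.975
Step 2: a_2 = 3.95*(1 - 1/3) = 2.6333, m(A_2) = 2.6333
Step 3: a_3 = 3.95*(1 - 1/4) = 2.9625, m(A_3) = 2.9625
Step 4: a_4 = 3.95*(1 - 1/5) = 3.16, m(A_4) = 3.16
Step 5: a_5 = 3.95*(1 - 1/6) = 3.2917, m(A_5) = 3.2917
Limit: m(A_n) -> m([0,3.95]) = 3.95


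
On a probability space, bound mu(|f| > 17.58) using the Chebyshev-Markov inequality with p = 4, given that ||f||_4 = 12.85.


Chebyshev/Markov inequality: mu(|f| > eps) <= (||f||_p / eps)^p
Step 1: ||f||_4 / eps = 12.85 / 17.58 = 0.730944
Step 2: Raise to power p = 4:
  (0.730944)^4 = 0.285455
Step 3: Therefore mu(|f| > 17.58) <= 0.285455


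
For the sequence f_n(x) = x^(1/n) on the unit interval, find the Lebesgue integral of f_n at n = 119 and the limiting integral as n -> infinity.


At n = 119: f_119(x) = x^(1/119).
Step 1: integral(x^(1/119), 0, 1) = [x^(1/119+1) / (1/119+1)] from 0 to 1
     = 1 / (1/119 + 1) = 1 / ((119+1)/119) = 119/(119+1)
     = 119/120 = 0.991667
Step 2: As n -> infinity, f_n(x) = x^(1/n) -> 1 for x in (0,1], and f_n is increasing in n.
By MCT, lim_n integral(f_n) = integral(lim_n f_n) = integral(1, 0, 1) = 1.
Step 3: Verify convergence: 119/120 = 0.991667 -> 1


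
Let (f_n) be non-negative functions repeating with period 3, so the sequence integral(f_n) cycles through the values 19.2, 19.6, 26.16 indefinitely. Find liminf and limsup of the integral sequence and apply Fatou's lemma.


The sequence (integral(f_n)) is periodic with period 3, repeating the values 19.2, 19.6, 26.16 indefinitely.
Step 1: For a periodic sequence, every tail (a_m, a_(m+1), ...) contains all 3 period values infinitely often.
Step 2: Hence inf of every tail = min of the period values = min(19.2, 19.6, 26.16) = 19.2.
        liminf_n integral(f_n) = sup over m of (inf of tail from m) = 19.2.
Step 3: Similarly sup of every tail = max of the period values = 26.16.
        limsup_n integral(f_n) = 26.16.
Step 4: Fatou's lemma: integral(liminf_n f_n) <= liminf_n integral(f_n) = 19.2.
        So the integral of the pointwise liminf is at most 19.2.


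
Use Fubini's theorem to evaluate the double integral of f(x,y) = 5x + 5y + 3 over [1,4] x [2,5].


By Fubini, integrate in x first, then y.
Step 1: Fix y, integrate over x in [1,4]:
  integral(5x + 5y + 3, x=1..4)
  = 5*(4^2 - 1^2)/2 + (5y + 3)*(4 - 1)
  = 37.5 + (5y + 3)*3
  = 37.5 + 15y + 9
  = 46.5 + 15y
Step 2: Integrate over y in [2,5]:
  integral(46.5 + 15y, y=2..5)
  = 46.5*3 + 15*(5^2 - 2^2)/2
  = 139.5 + 157.5
  = 297


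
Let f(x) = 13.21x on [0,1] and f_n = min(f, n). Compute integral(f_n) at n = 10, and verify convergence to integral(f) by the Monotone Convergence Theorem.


f(x) = 13.21x on [0,1]; f_n(x) = min(13.21x, n). At n = 10:
Step 1: f(x) reaches 10 at x = 10/13.21 = 0.757002
Step 2: integral(f_10) = integral(13.21x, 0, 0.757002) + integral(10, 0.757002, 1)
       = 13.21*0.757002^2/2 + 10*(1 - 0.757002)
       = 3.785011 + 2.429977
       = 6.214989
Step 3: As n -> infinity, f_n increases to f, so by MCT integral(f_n) -> integral(f) = 13.21/2 = 6.605.
Convergence: integral(f_10) = 6.214989 -> 6.605 as n -> infinity


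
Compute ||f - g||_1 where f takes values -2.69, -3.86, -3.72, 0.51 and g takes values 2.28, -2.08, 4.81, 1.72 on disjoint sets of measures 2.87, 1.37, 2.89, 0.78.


Step 1: Compute differences f_i - g_i:
  -2.69 - 2.28 = -4.97
  -3.86 - -2.08 = -1.78
  -3.72 - 4.81 = -8.53
  0.51 - 1.72 = -1.21
Step 2: Compute |diff|^1 * measure for each set:
  |-4.97|^1 * 2.87 = 4.97 * 2.87 = 14.2639
  |-1.78|^1 * 1.37 = 1.78 * 1.37 = 2.4386
  |-8.53|^1 * 2.89 = 8.53 * 2.89 = 24.6517
  |-1.21|^1 * 0.78 = 1.21 * 0.78 = 0.9438
Step 3: Sum = 42.298
Step 4: ||f-g||_1 = (42.298)^(1/1) = 42.298


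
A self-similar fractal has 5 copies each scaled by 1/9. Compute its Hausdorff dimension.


For a self-similar set with N copies scaled by 1/r:
dim_H = log(N)/log(r) = log(5)/log(9)
= 1.609438/2.197225
= 0.732487


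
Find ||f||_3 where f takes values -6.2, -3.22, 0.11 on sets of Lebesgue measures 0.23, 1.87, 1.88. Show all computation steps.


Step 1: Compute |f_i|^3 for each value:
  |-6.2|^3 = 238.328
  |-3.22|^3 = 33.386248
  |0.11|^3 = 0.001331
Step 2: Multiply by measures and sum:
  238.328 * 0.23 = 54.81544
  33.386248 * 1.87 = 62.432284
  0.001331 * 1.88 = 0.002502
Sum = 54.81544 + 62.432284 + 0.002502 = 117.250226
Step 3: Take the p-th root:
||f||_3 = (117.250226)^(1/3) = 4.894458


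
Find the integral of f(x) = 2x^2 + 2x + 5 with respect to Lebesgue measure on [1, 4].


The Lebesgue integral of a Riemann-integrable function agrees with the Riemann integral.
Antiderivative F(x) = (2/3)x^3 + (2/2)x^2 + 5x
F(4) = (2/3)*4^3 + (2/2)*4^2 + 5*4
     = (2/3)*64 + (2/2)*16 + 5*4
     = 42.666667 + 16 + 20
     = 78.666667
F(1) = 6.666667
Integral = F(4) - F(1) = 78.666667 - 6.666667 = 72


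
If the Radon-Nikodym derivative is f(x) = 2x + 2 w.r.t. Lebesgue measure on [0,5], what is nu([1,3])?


nu(A) = integral_A (dnu/dmu) dmu = integral_1^3 (2x + 2) dx
Step 1: Antiderivative F(x) = (2/2)x^2 + 2x
Step 2: F(3) = (2/2)*3^2 + 2*3 = 9 + 6 = 15
Step 3: F(1) = (2/2)*1^2 + 2*1 = 1 + 2 = 3
Step 4: nu([1,3]) = F(3) - F(1) = 15 - 3 = 12


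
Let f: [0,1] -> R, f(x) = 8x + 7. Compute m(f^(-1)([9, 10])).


f^(-1)([9, 10]) = {x : 9 <= 8x + 7 <= 10}
Solving: (9 - 7)/8 <= x <= (10 - 7)/8
= [0.25, 0.375]
Intersecting with [0,1]: [0.25, 0.375]
Measure = 0.375 - 0.25 = 0.125


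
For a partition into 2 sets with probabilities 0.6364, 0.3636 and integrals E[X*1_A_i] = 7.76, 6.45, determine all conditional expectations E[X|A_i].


For each cell A_i: E[X|A_i] = E[X*1_A_i] / P(A_i)
Step 1: E[X|A_1] = 7.76 / 0.6364 = 12.193589
Step 2: E[X|A_2] = 6.45 / 0.3636 = 17.739274
Verification: E[X] = sum E[X*1_A_i] = 7.76 + 6.45 = 14.21


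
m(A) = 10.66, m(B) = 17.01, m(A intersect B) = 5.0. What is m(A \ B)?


m(A \ B) = m(A) - m(A n B)
= 10.66 - 5.0
= 5.66


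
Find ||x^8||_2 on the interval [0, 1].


Step 1: ||f||_2 = (integral_0^1 |x^8|^2 dx)^(1/2)
     = (integral_0^1 x^16 dx)^(1/2)
Step 2: integral_0^1 x^16 dx = [x^17/(17)] from 0 to 1 = 1^17/17
     = 1/17 = 0.058824
Step 3: ||f||_2 = (0.058824)^(1/2) = 0.242536


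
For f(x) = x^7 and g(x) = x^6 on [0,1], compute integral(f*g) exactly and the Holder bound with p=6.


Step 1: Exact integral of f*g = integral(x^13, 0, 1) = 1/14
     = 0.071429
Step 2: Holder bound with p=6, q=1.2:
  ||f||_p = (integral x^42 dx)^(1/6) = (1/43)^(1/6) = 0.534263
  ||g||_q = (integral x^7.2 dx)^(1/1.2) = (1/8.2)^(1/1.2) = 0.173176
Step 3: Holder bound = ||f||_p * ||g||_q = 0.534263 * 0.173176 = 0.092522
Verification: 0.071429 <= 0.092522 (Holder holds)


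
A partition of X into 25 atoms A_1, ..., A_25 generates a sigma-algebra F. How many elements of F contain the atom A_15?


Each element of F is a union of some subset S of the 25 atoms.
The element contains A_15 iff A_15 is in S.
So we count subsets S of {A_1,...,A_25} with A_15 in S: choose freely among the other 24 atoms.
Count = 2^(25-1) = 2^24 = 16777216.


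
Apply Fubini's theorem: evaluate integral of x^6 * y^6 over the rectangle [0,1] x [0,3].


By Fubini's theorem, the double integral factors as a product of single integrals:
Step 1: integral_0^1 x^6 dx = [x^7/7] from 0 to 1
     = 1^7/7 = 0.142857
Step 2: integral_0^3 y^6 dy = [y^7/7] from 0 to 3
     = 3^7/7 = 312.428571
Step 3: Double integral = 0.142857 * 312.428571 = 44.632653


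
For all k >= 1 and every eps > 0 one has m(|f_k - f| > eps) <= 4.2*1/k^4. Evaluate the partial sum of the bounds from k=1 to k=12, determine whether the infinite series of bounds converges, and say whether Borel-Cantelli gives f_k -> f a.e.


Step 1: List the terms 4.2*1/k^4 for k = 1 to 12:
  k=1: 4.2
  k=2: 0.2625
  k=3: 0.051852
  k=4: 0.016406
  k=5: 0.00672
  k=6: 0.003241
  k=7: 0.001749
  k=8: 0.001025
  k=9: 6.401463e-04
  k=10: 4.200000e-04
  k=11: 2.868657e-04
  k=12: 2.025463e-04
Step 2: Partial sum = 4.2 + 0.2625 + 0.051852 + 0.016406 + 0.00672 + 0.003241 + 0.001749 + 0.001025 + 6.401463e-04 + 4.200000e-04 + 2.868657e-04 + 2.025463e-04
     = 4.545043
Step 3: The full series sum_(k>=1) 4.2*1/k^4 converges (p-series with p = 4 > 1; a constant multiple of a convergent series converges).
Step 4: Fix eps > 0. Since sum_k m(|f_k - f| > eps) < infinity, the Borel-Cantelli lemma gives
        m(limsup_k {|f_k - f| > eps}) = 0, i.e. for a.e. x, |f_k(x) - f(x)| <= eps for all large k.
        Applying this with eps = 1/j for j = 1, 2, ... and intersecting the countably many full-measure sets,
        for a.e. x we get limsup_k |f_k(x) - f(x)| <= 1/j for every j, hence f_k -> f almost everywhere.
Conclusion: series converges; Borel-Cantelli yields f_k -> f a.e.


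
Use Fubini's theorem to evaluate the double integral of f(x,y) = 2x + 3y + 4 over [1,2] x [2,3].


By Fubini, integrate in x first, then y.
Step 1: Fix y, integrate over x in [1,2]:
  integral(2x + 3y + 4, x=1..2)
  = 2*(2^2 - 1^2)/2 + (3y + 4)*(2 - 1)
  = 3 + (3y + 4)*1
  = 3 + 3y + 4
  = 7 + 3y
Step 2: Integrate over y in [2,3]:
  integral(7 + 3y, y=2..3)
  = 7*1 + 3*(3^2 - 2^2)/2
  = 7 + 7.5
  = 14.5


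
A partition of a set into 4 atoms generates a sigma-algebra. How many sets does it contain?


Each element of the sigma-algebra is a union of some subset of the 4 atoms.
The number of such subsets is 2^4 = 16.


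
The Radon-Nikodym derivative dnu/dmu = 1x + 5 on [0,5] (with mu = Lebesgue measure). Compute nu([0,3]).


nu(A) = integral_A (dnu/dmu) dmu = integral_0^3 (1x + 5) dx
Step 1: Antiderivative F(x) = (1/2)x^2 + 5x
Step 2: F(3) = (1/2)*3^2 + 5*3 = 4.5 + 15 = 19.5
Step 3: F(0) = (1/2)*0^2 + 5*0 = 0.0 + 0 = 0.0
Step 4: nu([0,3]) = F(3) - F(0) = 19.5 - 0.0 = 19.5


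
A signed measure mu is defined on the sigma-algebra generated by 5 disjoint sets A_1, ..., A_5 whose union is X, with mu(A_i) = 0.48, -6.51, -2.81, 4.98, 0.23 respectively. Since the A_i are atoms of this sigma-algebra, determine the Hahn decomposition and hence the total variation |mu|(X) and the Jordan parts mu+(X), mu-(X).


Step 1: Every measurable set is a union of atoms (the cells / points), so a Hahn decomposition is
  obtained by grouping atoms by sign: P = union of atoms with mu > 0, N = union of the remaining atoms.
  Atoms in P (indices): 1, 4, 5;  atoms in N (indices): 2, 3
  Positive values: 0.48, 4.98, 0.23
  Negative values: -6.51, -2.81
Step 2: mu+(X) = mu(P) = sum of positive atom values = 5.69
Step 3: mu-(X) = -mu(N) = sum of |negative atom values| = 9.32
Step 4: |mu|(X) = mu+(X) + mu-(X) = 5.69 + 9.32 = 15.01


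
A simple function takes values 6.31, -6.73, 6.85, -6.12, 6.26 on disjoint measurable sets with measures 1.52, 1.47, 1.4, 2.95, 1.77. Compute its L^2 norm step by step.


Step 1: Compute |f_i|^2 for each value:
  |6.31|^2 = 39.8161
  |-6.73|^2 = 45.2929
  |6.85|^2 = 46.9225
  |-6.12|^2 = 37.4544
  |6.26|^2 = 39.1876
Step 2: Multiply by measures and sum:
  39.8161 * 1.52 = 60.520472
  45.2929 * 1.47 = 66.580563
  46.9225 * 1.4 = 65.6915
  37.4544 * 2.95 = 110.49048
  39.1876 * 1.77 = 69.362052
Sum = 60.520472 + 66.580563 + 65.6915 + 110.49048 + 69.362052 = 372.645067
Step 3: Take the p-th root:
||f||_2 = (372.645067)^(1/2) = 19.304017


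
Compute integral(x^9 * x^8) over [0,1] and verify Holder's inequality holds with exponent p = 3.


Step 1: Exact integral of f*g = integral(x^17, 0, 1) = 1/18
     = 0.055556
Step 2: Holder bound with p=3, q=1.5:
  ||f||_p = (integral x^27 dx)^(1/3) = (1/28)^(1/3) = 0.329317
  ||g||_q = (integral x^12 dx)^(1/1.5) = (1/13)^(1/1.5) = 0.180872
Step 3: Holder bound = ||f||_p * ||g||_q = 0.329317 * 0.180872 = 0.059564
Verification: 0.055556 <= 0.059564 (Holder holds)


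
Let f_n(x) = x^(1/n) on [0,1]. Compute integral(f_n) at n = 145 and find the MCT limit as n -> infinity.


At n = 145: f_145(x) = x^(1/145).
Step 1: integral(x^(1/145), 0, 1) = [x^(1/145+1) / (1/145+1)] from 0 to 1
     = 1 / (1/145 + 1) = 1 / ((145+1)/145) = 145/(145+1)
     = 145/146 = 0.993151
Step 2: As n -> infinity, f_n(x) = x^(1/n) -> 1 for x in (0,1], and f_n is increasing in n.
By MCT, lim_n integral(f_n) = integral(lim_n f_n) = integral(1, 0, 1) = 1.
Step 3: Verify convergence: 145/146 = 0.993151 -> 1


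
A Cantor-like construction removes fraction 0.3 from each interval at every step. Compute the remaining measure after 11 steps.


Step 1: At each step, fraction remaining = 1 - 0.3 = 0.7
Step 2: After 11 steps, measure = (0.7)^11
Result = 0.019773


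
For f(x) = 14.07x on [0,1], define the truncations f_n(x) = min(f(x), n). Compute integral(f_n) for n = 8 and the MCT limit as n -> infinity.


f(x) = 14.07x on [0,1]; f_n(x) = min(14.07x, n). At n = 8:
Step 1: f(x) reaches 8 at x = 8/14.07 = 0.568586
Step 2: integral(f_8) = integral(14.07x, 0, 0.568586) + integral(8, 0.568586, 1)
       = 14.07*0.568586^2/2 + 8*(1 - 0.568586)
       = 2.274343 + 3.451315
       = 5.725657
Step 3: As n -> infinity, f_n increases to f, so by MCT integral(f_n) -> integral(f) = 14.07/2 = 7.035.
Convergence: integral(f_8) = 5.725657 -> 7.035 as n -> infinity


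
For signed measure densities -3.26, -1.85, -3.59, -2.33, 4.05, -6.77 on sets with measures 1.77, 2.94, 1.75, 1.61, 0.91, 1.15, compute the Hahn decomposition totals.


Step 1: Compute signed measure on each set:
  Set 1: -3.26 * 1.77 = -5.7702
  Set 2: -1.85 * 2.94 = -5.439
  Set 3: -3.59 * 1.75 = -6.2825
  Set 4: -2.33 * 1.61 = -3.7513
  Set 5: 4.05 * 0.91 = 3.6855
  Set 6: -6.77 * 1.15 = -7.7855
Step 2: Total signed measure = (-5.7702) + (-5.439) + (-6.2825) + (-3.7513) + (3.6855) + (-7.7855)
     = -25.343
Step 3: Positive part mu+(X) = sum of positive contributions = 3.6855
Step 4: Negative part mu-(X) = |sum of negative contributions| = 29.0285


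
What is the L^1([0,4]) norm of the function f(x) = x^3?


Step 1: ||f||_1 = (integral_0^4 |x^3|^1 dx)^(1/1)
     = (integral_0^4 x^3 dx)^(1/1)
Step 2: integral_0^4 x^3 dx = [x^4/(4)] from 0 to 4 = 4^4/4
     = 256/4 = 64
Step 3: ||f||_1 = (64)^(1/1) = 64


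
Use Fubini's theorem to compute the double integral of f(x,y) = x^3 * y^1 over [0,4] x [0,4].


By Fubini's theorem, the double integral factors as a product of single integrals:
Step 1: integral_0^4 x^3 dx = [x^4/4] from 0 to 4
     = 4^4/4 = 64
Step 2: integral_0^4 y^1 dy = [y^2/2] from 0 to 4
     = 4^2/2 = 8
Step 3: Double integral = 64 * 8 = 512


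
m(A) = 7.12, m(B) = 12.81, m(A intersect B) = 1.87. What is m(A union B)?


By inclusion-exclusion: m(A u B) = m(A) + m(B) - m(A n B)
= 7.12 + 12.81 - 1.87
= 18.06


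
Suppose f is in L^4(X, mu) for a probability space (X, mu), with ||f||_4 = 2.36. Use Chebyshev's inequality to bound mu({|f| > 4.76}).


Chebyshev/Markov inequality: mu(|f| > eps) <= (||f||_p / eps)^p
Step 1: ||f||_4 / eps = 2.36 / 4.76 = 0.495798
Step 2: Raise to power p = 4:
  (0.495798)^4 = 0.060425
Step 3: Therefore mu(|f| > 4.76) <= 0.060425


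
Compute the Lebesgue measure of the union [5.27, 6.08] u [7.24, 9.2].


For pairwise disjoint intervals, m(union) = sum of lengths.
= (6.08 - 5.27) + (9.2 - 7.24)
= 0.81 + 1.96
= 2.77


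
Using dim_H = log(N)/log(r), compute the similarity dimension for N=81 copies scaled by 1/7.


For a self-similar set with N copies scaled by 1/r:
dim_H = log(N)/log(r) = log(81)/log(7)
= 4.394449/1.94591
= 2.2583


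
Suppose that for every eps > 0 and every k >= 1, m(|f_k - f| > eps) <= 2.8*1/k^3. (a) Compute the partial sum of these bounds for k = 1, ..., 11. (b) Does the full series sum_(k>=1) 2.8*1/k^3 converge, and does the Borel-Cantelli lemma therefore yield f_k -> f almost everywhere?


Step 1: List the terms 2.8*1/k^3 for k = 1 to 11:
  k=1: 2.8
  k=2: 0.35
  k=3: 0.103704
  k=4: 0.04375
  k=5: 0.0224
  k=6: 0.012963
  k=7: 0.008163
  k=8: 0.005469
  k=9: 0.003841
  k=10: 0.0028
  k=11: 0.002104
Step 2: Partial sum = 2.8 + 0.35 + 0.103704 + 0.04375 + 0.0224 + 0.012963 + 0.008163 + 0.005469 + 0.003841 + 0.0028 + 0.002104
     = 3.355193
Step 3: The full series sum_(k>=1) 2.8*1/k^3 converges (p-series with p = 3 > 1; a constant multiple of a convergent series converges).
Step 4: Fix eps > 0. Since sum_k m(|f_k - f| > eps) < infinity, the Borel-Cantelli lemma gives
        m(limsup_k {|f_k - f| > eps}) = 0, i.e. for a.e. x, |f_k(x) - f(x)| <= eps for all large k.
        Applying this with eps = 1/j for j = 1, 2, ... and intersecting the countably many full-measure sets,
        for a.e. x we get limsup_k |f_k(x) - f(x)| <= 1/j for every j, hence f_k -> f almost everywhere.
Conclusion: series converges; Borel-Cantelli yields f_k -> f a.e.


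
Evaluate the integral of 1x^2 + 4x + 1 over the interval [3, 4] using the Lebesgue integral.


The Lebesgue integral of a Riemann-integrable function agrees with the Riemann integral.
Antiderivative F(x) = (1/3)x^3 + (4/2)x^2 + 1x
F(4) = (1/3)*4^3 + (4/2)*4^2 + 1*4
     = (1/3)*64 + (4/2)*16 + 1*4
     = 21.333333 + 32 + 4
     = 57.333333
F(3) = 30
Integral = F(4) - F(3) = 57.333333 - 30 = 27.333333


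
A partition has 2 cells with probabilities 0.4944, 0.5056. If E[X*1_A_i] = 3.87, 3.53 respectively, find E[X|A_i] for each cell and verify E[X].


For each cell A_i: E[X|A_i] = E[X*1_A_i] / P(A_i)
Step 1: E[X|A_1] = 3.87 / 0.4944 = 7.82767
Step 2: E[X|A_2] = 3.53 / 0.5056 = 6.981804
Verification: E[X] = sum E[X*1_A_i] = 3.87 + 3.53 = 7.4


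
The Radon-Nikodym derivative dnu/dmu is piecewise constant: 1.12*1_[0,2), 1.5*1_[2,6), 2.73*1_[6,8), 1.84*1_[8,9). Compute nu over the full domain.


Integrate each piece of the Radon-Nikodym derivative:
Step 1: integral_0^2 1.12 dx = 1.12*(2-0) = 1.12*2 = 2.24
Step 2: integral_2^6 1.5 dx = 1.5*(6-2) = 1.5*4 = 6
Step 3: integral_6^8 2.73 dx = 2.73*(8-6) = 2.73*2 = 5.46
Step 4: integral_8^9 1.84 dx = 1.84*(9-8) = 1.84*1 = 1.84
Total: 2.24 + 6 + 5.46 + 1.84 = 15.54


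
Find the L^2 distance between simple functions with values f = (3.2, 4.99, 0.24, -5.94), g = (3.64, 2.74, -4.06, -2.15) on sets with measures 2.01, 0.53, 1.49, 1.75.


Step 1: Compute differences f_i - g_i:
  3.2 - 3.64 = -0.44
  4.99 - 2.74 = 2.25
  0.24 - -4.06 = 4.3
  -5.94 - -2.15 = -3.79
Step 2: Compute |diff|^2 * measure for each set:
  |-0.44|^2 * 2.01 = 0.1936 * 2.01 = 0.389136
  |2.25|^2 * 0.53 = 5.0625 * 0.53 = 2.683125
  |4.3|^2 * 1.49 = 18.49 * 1.49 = 27.5501
  |-3.79|^2 * 1.75 = 14.3641 * 1.75 = 25.137175
Step 3: Sum = 55.759536
Step 4: ||f-g||_2 = (55.759536)^(1/2) = 7.467231


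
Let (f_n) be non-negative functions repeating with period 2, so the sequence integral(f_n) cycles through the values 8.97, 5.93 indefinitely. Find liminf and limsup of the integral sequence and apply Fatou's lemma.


The sequence (integral(f_n)) is periodic with period 2, repeating the values 8.97, 5.93 indefinitely.
Step 1: For a periodic sequence, every tail (a_m, a_(m+1), ...) contains all 2 period values infinitely often.
Step 2: Hence inf of every tail = min of the period values = min(8.97, 5.93) = 5.93.
        liminf_n integral(f_n) = sup over m of (inf of tail from m) = 5.93.
Step 3: Similarly sup of every tail = max of the period values = 8.97.
        limsup_n integral(f_n) = 8.97.
Step 4: Fatou's lemma: integral(liminf_n f_n) <= liminf_n integral(f_n) = 5.93.
        So the integral of the pointwise liminf is at most 5.93.


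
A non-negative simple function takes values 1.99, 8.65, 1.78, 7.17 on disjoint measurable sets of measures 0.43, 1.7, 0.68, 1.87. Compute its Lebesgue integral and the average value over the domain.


Step 1: Integral = sum(value_i * measure_i)
= 1.99*0.43 + 8.65*1.7 + 1.78*0.68 + 7.17*1.87
= 0.8557 + 14.705 + 1.2104 + 13.4079
= 30.179
Step 2: Total measure of domain = 0.43 + 1.7 + 0.68 + 1.87 = 4.68
Step 3: Average value = 30.179 / 4.68 = 6.448504


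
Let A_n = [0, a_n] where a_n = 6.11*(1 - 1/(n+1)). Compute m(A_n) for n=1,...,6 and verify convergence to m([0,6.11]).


By continuity of measure from below: if A_n increases to A, then m(A_n) -> m(A).
Here A = [0, 6.11], so m(A) = 6.11
Step 1: a_1 = 6.11*(1 - 1/2) = 3.055, m(A_1) = 3.055
Step 2: a_2 = 6.11*(1 - 1/3) = 4.0733, m(A_2) = 4.0733
Step 3: a_3 = 6.11*(1 - 1/4) = 4.5825, m(A_3) = 4.5825
Step 4: a_4 = 6.11*(1 - 1/5) = 4.888, m(A_4) = 4.888
Step 5: a_5 = 6.11*(1 - 1/6) = 5.0917, m(A_5) = 5.0917
Step 6: a_6 = 6.11*(1 - 1/7) = 5.2371, m(A_6) = 5.2371
Limit: m(A_n) -> m([0,6.11]) = 6.11


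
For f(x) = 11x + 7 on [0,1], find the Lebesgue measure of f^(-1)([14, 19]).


f^(-1)([14, 19]) = {x : 14 <= 11x + 7 <= 19}
Solving: (14 - 7)/11 <= x <= (19 - 7)/11
= [0.636364, 1.090909]
Intersecting with [0,1]: [0.636364, 1]
Measure = 1 - 0.636364 = 0.363636


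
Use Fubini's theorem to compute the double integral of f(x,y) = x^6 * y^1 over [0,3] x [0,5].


By Fubini's theorem, the double integral factors as a product of single integrals:
Step 1: integral_0^3 x^6 dx = [x^7/7] from 0 to 3
     = 3^7/7 = 312.428571
Step 2: integral_0^5 y^1 dy = [y^2/2] from 0 to 5
     = 5^2/2 = 12.5
Step 3: Double integral = 312.428571 * 12.5 = 3905.357143


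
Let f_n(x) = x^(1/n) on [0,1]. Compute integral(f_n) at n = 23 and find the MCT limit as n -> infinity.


At n = 23: f_23(x) = x^(1/23).
Step 1: integral(x^(1/23), 0, 1) = [x^(1/23+1) / (1/23+1)] from 0 to 1
     = 1 / (1/23 + 1) = 1 / ((23+1)/23) = 23/(23+1)
     = 23/24 = 0.958333
Step 2: As n -> infinity, f_n(x) = x^(1/n) -> 1 for x in (0,1], and f_n is increasing in n.
By MCT, lim_n integral(f_n) = integral(lim_n f_n) = integral(1, 0, 1) = 1.
Step 3: Verify convergence: 23/24 = 0.958333 -> 1


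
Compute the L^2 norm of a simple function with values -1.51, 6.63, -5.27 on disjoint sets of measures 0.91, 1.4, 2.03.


Step 1: Compute |f_i|^2 for each value:
  |-1.51|^2 = 2.2801
  |6.63|^2 = 43.9569
  |-5.27|^2 = 27.7729
Step 2: Multiply by measures and sum:
  2.2801 * 0.91 = 2.074891
  43.9569 * 1.4 = 61.53966
  27.7729 * 2.03 = 56.378987
Sum = 2.074891 + 61.53966 + 56.378987 = 119.993538
Step 3: Take the p-th root:
||f||_2 = (119.993538)^(1/2) = 10.954156


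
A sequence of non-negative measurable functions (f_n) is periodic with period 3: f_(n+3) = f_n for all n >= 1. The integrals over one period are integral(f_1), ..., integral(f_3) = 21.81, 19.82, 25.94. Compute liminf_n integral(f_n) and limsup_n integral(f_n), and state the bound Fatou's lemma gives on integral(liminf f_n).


The sequence (integral(f_n)) is periodic with period 3, repeating the values 21.81, 19.82, 25.94 indefinitely.
Step 1: For a periodic sequence, every tail (a_m, a_(m+1), ...) contains all 3 period values infinitely often.
Step 2: Hence inf of every tail = min of the period values = min(21.81, 19.82, 25.94) = 19.82.
        liminf_n integral(f_n) = sup over m of (inf of tail from m) = 19.82.
Step 3: Similarly sup of every tail = max of the period values = 25.94.
        limsup_n integral(f_n) = 25.94.
Step 4: Fatou's lemma: integral(liminf_n f_n) <= liminf_n integral(f_n) = 19.82.
        So the integral of the pointwise liminf is at most 19.82.


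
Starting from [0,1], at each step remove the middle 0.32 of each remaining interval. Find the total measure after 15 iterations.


Step 1: At each step, fraction remaining = 1 - 0.32 = 0.68
Step 2: After 15 steps, measure = (0.68)^15
Result = 0.003074


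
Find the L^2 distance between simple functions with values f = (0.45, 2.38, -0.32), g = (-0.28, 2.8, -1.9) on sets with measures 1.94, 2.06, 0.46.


Step 1: Compute differences f_i - g_i:
  0.45 - -0.28 = 0.73
  2.38 - 2.8 = -0.42
  -0.32 - -1.9 = 1.58
Step 2: Compute |diff|^2 * measure for each set:
  |0.73|^2 * 1.94 = 0.5329 * 1.94 = 1.033826
  |-0.42|^2 * 2.06 = 0.1764 * 2.06 = 0.363384
  |1.58|^2 * 0.46 = 2.4964 * 0.46 = 1.148344
Step 3: Sum = 2.545554
Step 4: ||f-g||_2 = (2.545554)^(1/2) = 1.595479


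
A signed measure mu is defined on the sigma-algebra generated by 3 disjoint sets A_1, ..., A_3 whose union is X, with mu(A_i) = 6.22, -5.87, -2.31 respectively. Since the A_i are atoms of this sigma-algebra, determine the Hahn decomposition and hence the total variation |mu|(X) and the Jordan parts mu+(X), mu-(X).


Step 1: Every measurable set is a union of atoms (the cells / points), so a Hahn decomposition is
  obtained by grouping atoms by sign: P = union of atoms with mu > 0, N = union of the remaining atoms.
  Atoms in P (indices): 1;  atoms in N (indices): 2, 3
  Positive values: 6.22
  Negative values: -5.87, -2.31
Step 2: mu+(X) = mu(P) = sum of positive atom values = 6.22
Step 3: mu-(X) = -mu(N) = sum of |negative atom values| = 8.18
Step 4: |mu|(X) = mu+(X) + mu-(X) = 6.22 + 8.18 = 14.4


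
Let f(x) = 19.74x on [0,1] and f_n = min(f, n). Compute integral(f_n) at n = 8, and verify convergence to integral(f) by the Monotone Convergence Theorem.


f(x) = 19.74x on [0,1]; f_n(x) = min(19.74x, n). At n = 8:
Step 1: f(x) reaches 8 at x = 8/19.74 = 0.405268
Step 2: integral(f_8) = integral(19.74x, 0, 0.405268) + integral(8, 0.405268, 1)
       = 19.74*0.405268^2/2 + 8*(1 - 0.405268)
       = 1.621074 + 4.757852
       = 6.378926
Step 3: As n -> infinity, f_n increases to f, so by MCT integral(f_n) -> integral(f) = 19.74/2 = 9.87.
Convergence: integral(f_8) = 6.378926 -> 9.87 as n -> infinity


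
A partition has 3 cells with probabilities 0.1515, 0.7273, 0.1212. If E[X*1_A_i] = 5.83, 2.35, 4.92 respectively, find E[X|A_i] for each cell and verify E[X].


For each cell A_i: E[X|A_i] = E[X*1_A_i] / P(A_i)
Step 1: E[X|A_1] = 5.83 / 0.1515 = 38.481848
Step 2: E[X|A_2] = 2.35 / 0.7273 = 3.231129
Step 3: E[X|A_3] = 4.92 / 0.1212 = 40.594059
Verification: E[X] = sum E[X*1_A_i] = 5.83 + 2.35 + 4.92 = 13.1


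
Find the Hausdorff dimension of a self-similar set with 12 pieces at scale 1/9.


For a self-similar set with N copies scaled by 1/r:
dim_H = log(N)/log(r) = log(12)/log(9)
= 2.484907/2.197225
= 1.13093


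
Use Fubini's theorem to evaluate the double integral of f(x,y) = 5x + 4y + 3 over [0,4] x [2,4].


By Fubini, integrate in x first, then y.
Step 1: Fix y, integrate over x in [0,4]:
  integral(5x + 4y + 3, x=0..4)
  = 5*(4^2 - 0^2)/2 + (4y + 3)*(4 - 0)
  = 40 + (4y + 3)*4
  = 40 + 16y + 12
  = 52 + 16y
Step 2: Integrate over y in [2,4]:
  integral(52 + 16y, y=2..4)
  = 52*2 + 16*(4^2 - 2^2)/2
  = 104 + 96
  = 200


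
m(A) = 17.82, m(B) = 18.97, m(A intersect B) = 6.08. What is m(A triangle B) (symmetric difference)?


m(A Delta B) = m(A) + m(B) - 2*m(A n B)
= 17.82 + 18.97 - 2*6.08
= 17.82 + 18.97 - 12.16
= 24.63


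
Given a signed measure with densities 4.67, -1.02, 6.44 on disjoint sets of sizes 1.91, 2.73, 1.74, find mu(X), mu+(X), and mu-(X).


Step 1: Compute signed measure on each set:
  Set 1: 4.67 * 1.91 = 8.9197
  Set 2: -1.02 * 2.73 = -2.7846
  Set 3: 6.44 * 1.74 = 11.2056
Step 2: Total signed measure = (8.9197) + (-2.7846) + (11.2056)
     = 17.3407
Step 3: Positive part mu+(X) = sum of positive contributions = 20.1253
Step 4: Negative part mu-(X) = |sum of negative contributions| = 2.7846


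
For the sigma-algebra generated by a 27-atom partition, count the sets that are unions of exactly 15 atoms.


Each element of F is a union of some subset of the 27 atoms.
Elements that are unions of exactly 15 atoms correspond to 15-element subsets of the 27 atoms.
Count = C(27, 15) = 27! / (15! * 12!) = 17383860.


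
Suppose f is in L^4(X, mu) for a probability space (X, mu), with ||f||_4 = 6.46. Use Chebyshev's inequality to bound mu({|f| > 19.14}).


Chebyshev/Markov inequality: mu(|f| > eps) <= (||f||_p / eps)^p
Step 1: ||f||_4 / eps = 6.46 / 19.14 = 0.337513
Step 2: Raise to power p = 4:
  (0.337513)^4 = 0.012977
Step 3: Therefore mu(|f| > 19.14) <= 0.012977


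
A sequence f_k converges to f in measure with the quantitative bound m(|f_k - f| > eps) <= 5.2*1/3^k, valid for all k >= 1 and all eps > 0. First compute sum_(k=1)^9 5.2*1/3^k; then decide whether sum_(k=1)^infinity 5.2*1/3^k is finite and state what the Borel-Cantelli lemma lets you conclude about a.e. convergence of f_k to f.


Step 1: List the terms 5.2*1/3^k for k = 1 to 9:
  k=1: 1.733333
  k=2: 0.577778
  k=3: 0.192593
  k=4: 0.064198
  k=5: 0.021399
  k=6: 0.007133
  k=7: 0.002378
  k=8: 7.925621e-04
  k=9: 2.641874e-04
Step 2: Partial sum = 1.733333 + 0.577778 + 0.192593 + 0.064198 + 0.021399 + 0.007133 + 0.002378 + 7.925621e-04 + 2.641874e-04
     = 2.599868
Step 3: The full series sum_(k>=1) 5.2*1/3^k converges (geometric series with ratio 1/3 < 1; a constant multiple of a convergent series converges).
Step 4: Fix eps > 0. Since sum_k m(|f_k - f| > eps) < infinity, the Borel-Cantelli lemma gives
        m(limsup_k {|f_k - f| > eps}) = 0, i.e. for a.e. x, |f_k(x) - f(x)| <= eps for all large k.
        Applying this with eps = 1/j for j = 1, 2, ... and intersecting the countably many full-measure sets,
        for a.e. x we get limsup_k |f_k(x) - f(x)| <= 1/j for every j, hence f_k -> f almost everywhere.
Conclusion: series converges; Borel-Cantelli yields f_k -> f a.e.


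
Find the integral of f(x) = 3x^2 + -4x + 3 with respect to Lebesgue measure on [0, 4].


The Lebesgue integral of a Riemann-integrable function agrees with the Riemann integral.
Antiderivative F(x) = (3/3)x^3 + (-4/2)x^2 + 3x
F(4) = (3/3)*4^3 + (-4/2)*4^2 + 3*4
     = (3/3)*64 + (-4/2)*16 + 3*4
     = 64 + -32 + 12
     = 44
F(0) = 0.0
Integral = F(4) - F(0) = 44 - 0.0 = 44


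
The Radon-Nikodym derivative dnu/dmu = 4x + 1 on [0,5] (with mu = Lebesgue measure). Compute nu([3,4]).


nu(A) = integral_A (dnu/dmu) dmu = integral_3^4 (4x + 1) dx
Step 1: Antiderivative F(x) = (4/2)x^2 + 1x
Step 2: F(4) = (4/2)*4^2 + 1*4 = 32 + 4 = 36
Step 3: F(3) = (4/2)*3^2 + 1*3 = 18 + 3 = 21
Step 4: nu([3,4]) = F(4) - F(3) = 36 - 21 = 15


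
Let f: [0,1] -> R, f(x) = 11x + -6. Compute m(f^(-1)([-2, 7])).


f^(-1)([-2, 7]) = {x : -2 <= 11x + -6 <= 7}
Solving: (-2 - -6)/11 <= x <= (7 - -6)/11
= [0.363636, 1.181818]
Intersecting with [0,1]: [0.363636, 1]
Measure = 1 - 0.363636 = 0.636364


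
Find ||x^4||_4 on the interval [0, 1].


Step 1: ||f||_4 = (integral_0^1 |x^4|^4 dx)^(1/4)
     = (integral_0^1 x^16 dx)^(1/4)
Step 2: integral_0^1 x^16 dx = [x^17/(17)] from 0 to 1 = 1^17/17
     = 1/17 = 0.058824
Step 3: ||f||_4 = (0.058824)^(1/4) = 0.492479


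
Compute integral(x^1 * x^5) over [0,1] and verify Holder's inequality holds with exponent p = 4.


Step 1: Exact integral of f*g = integral(x^6, 0, 1) = 1/7
     = 0.142857
Step 2: Holder bound with p=4, q=1.333333:
  ||f||_p = (integral x^4 dx)^(1/4) = (1/5)^(1/4) = 0.66874
  ||g||_q = (integral x^6.666667 dx)^(1/1.333333) = (1/7.666667)^(1/1.333333) = 0.217043
Step 3: Holder bound = ||f||_p * ||g||_q = 0.66874 * 0.217043 = 0.145145
Verification: 0.142857 <= 0.145145 (Holder holds)


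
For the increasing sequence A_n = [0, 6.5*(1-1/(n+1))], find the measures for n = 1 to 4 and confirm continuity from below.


By continuity of measure from below: if A_n increases to A, then m(A_n) -> m(A).
Here A = [0, 6.5], so m(A) = 6.5
Step 1: a_1 = 6.5*(1 - 1/2) = 3.25, m(A_1) = 3.25
Step 2: a_2 = 6.5*(1 - 1/3) = 4.3333, m(A_2) = 4.3333
Step 3: a_3 = 6.5*(1 - 1/4) = 4.875, m(A_3) = 4.875
Step 4: a_4 = 6.5*(1 - 1/5) = 5.2, m(A_4) = 5.2
Limit: m(A_n) -> m([0,6.5]) = 6.5


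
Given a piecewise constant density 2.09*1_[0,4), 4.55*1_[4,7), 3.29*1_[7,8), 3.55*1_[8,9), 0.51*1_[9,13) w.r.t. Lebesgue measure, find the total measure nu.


Integrate each piece of the Radon-Nikodym derivative:
Step 1: integral_0^4 2.09 dx = 2.09*(4-0) = 2.09*4 = 8.36
Step 2: integral_4^7 4.55 dx = 4.55*(7-4) = 4.55*3 = 13.65
Step 3: integral_7^8 3.29 dx = 3.29*(8-7) = 3.29*1 = 3.29
Step 4: integral_8^9 3.55 dx = 3.55*(9-8) = 3.55*1 = 3.55
Step 5: integral_9^13 0.51 dx = 0.51*(13-9) = 0.51*4 = 2.04
Total: 8.36 + 13.65 + 3.29 + 3.55 + 2.04 = 30.89


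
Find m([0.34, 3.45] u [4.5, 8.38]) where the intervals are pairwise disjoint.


For pairwise disjoint intervals, m(union) = sum of lengths.
= (3.45 - 0.34) + (8.38 - 4.5)
= 3.11 + 3.88
= 6.99


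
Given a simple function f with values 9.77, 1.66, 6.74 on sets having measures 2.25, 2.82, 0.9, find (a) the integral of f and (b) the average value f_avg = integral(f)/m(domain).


Step 1: Integral = sum(value_i * measure_i)
= 9.77*2.25 + 1.66*2.82 + 6.74*0.9
= 21.9825 + 4.6812 + 6.066
= 32.7297
Step 2: Total measure of domain = 2.25 + 2.82 + 0.9 = 5.97
Step 3: Average value = 32.7297 / 5.97 = 5.482362


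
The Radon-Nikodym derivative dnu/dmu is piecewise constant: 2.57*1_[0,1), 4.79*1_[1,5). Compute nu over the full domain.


Integrate each piece of the Radon-Nikodym derivative:
Step 1: integral_0^1 2.57 dx = 2.57*(1-0) = 2.57*1 = 2.57
Step 2: integral_1^5 4.79 dx = 4.79*(5-1) = 4.79*4 = 19.16
Total: 2.57 + 19.16 = 21.73


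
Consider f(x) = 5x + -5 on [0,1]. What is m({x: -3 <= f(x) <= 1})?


f^(-1)([-3, 1]) = {x : -3 <= 5x + -5 <= 1}
Solving: (-3 - -5)/5 <= x <= (1 - -5)/5
= [0.4, 1.2]
Intersecting with [0,1]: [0.4, 1]
Measure = 1 - 0.4 = 0.6


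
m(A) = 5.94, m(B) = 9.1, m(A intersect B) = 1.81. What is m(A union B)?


By inclusion-exclusion: m(A u B) = m(A) + m(B) - m(A n B)
= 5.94 + 9.1 - 1.81
= 13.23


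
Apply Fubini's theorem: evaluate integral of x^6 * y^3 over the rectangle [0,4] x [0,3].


By Fubini's theorem, the double integral factors as a product of single integrals:
Step 1: integral_0^4 x^6 dx = [x^7/7] from 0 to 4
     = 4^7/7 = 2340.571429
Step 2: integral_0^3 y^3 dy = [y^4/4] from 0 to 3
     = 3^4/4 = 20.25
Step 3: Double integral = 2340.571429 * 20.25 = 47396.571429


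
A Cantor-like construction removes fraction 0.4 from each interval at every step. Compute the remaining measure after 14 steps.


Step 1: At each step, fraction remaining = 1 - 0.4 = 0.6
Step 2: After 14 steps, measure = (0.6)^14
Result = 7.836416e-04


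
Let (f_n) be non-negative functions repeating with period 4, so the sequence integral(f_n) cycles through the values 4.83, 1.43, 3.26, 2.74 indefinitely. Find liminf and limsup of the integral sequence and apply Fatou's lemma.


The sequence (integral(f_n)) is periodic with period 4, repeating the values 4.83, 1.43, 3.26, 2.74 indefinitely.
Step 1: For a periodic sequence, every tail (a_m, a_(m+1), ...) contains all 4 period values infinitely often.
Step 2: Hence inf of every tail = min of the period values = min(4.83, 1.43, 3.26, 2.74) = 1.43.
        liminf_n integral(f_n) = sup over m of (inf of tail from m) = 1.43.
Step 3: Similarly sup of every tail = max of the period values = 4.83.
        limsup_n integral(f_n) = 4.83.
Step 4: Fatou's lemma: integral(liminf_n f_n) <= liminf_n integral(f_n) = 1.43.
        So the integral of the pointwise liminf is at most 1.43.


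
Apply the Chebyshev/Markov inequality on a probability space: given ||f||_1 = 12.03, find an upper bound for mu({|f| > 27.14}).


Chebyshev/Markov inequality: mu(|f| > eps) <= (||f||_p / eps)^p
Step 1: ||f||_1 / eps = 12.03 / 27.14 = 0.443257
Step 2: Raise to power p = 1:
  (0.443257)^1 = 0.443257
Step 3: Therefore mu(|f| > 27.14) <= 0.443257


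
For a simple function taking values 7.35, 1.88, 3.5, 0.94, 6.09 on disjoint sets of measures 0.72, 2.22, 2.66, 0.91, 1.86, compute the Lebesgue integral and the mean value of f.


Step 1: Integral = sum(value_i * measure_i)
= 7.35*0.72 + 1.88*2.22 + 3.5*2.66 + 0.94*0.91 + 6.09*1.86
= 5.292 + 4.1736 + 9.31 + 0.8554 + 11.3274
= 30.9584
Step 2: Total measure of domain = 0.72 + 2.22 + 2.66 + 0.91 + 1.86 = 8.37
Step 3: Average value = 30.9584 / 8.37 = 3.698734


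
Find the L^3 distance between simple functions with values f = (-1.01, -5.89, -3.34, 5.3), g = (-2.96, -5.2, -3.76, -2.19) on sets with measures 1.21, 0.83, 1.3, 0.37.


Step 1: Compute differences f_i - g_i:
  -1.01 - -2.96 = 1.95
  -5.89 - -5.2 = -0.69
  -3.34 - -3.76 = 0.42
  5.3 - -2.19 = 7.49
Step 2: Compute |diff|^3 * measure for each set:
  |1.95|^3 * 1.21 = 7.414875 * 1.21 = 8.971999
  |-0.69|^3 * 0.83 = 0.328509 * 0.83 = 0.272662
  |0.42|^3 * 1.3 = 0.074088 * 1.3 = 0.096314
  |7.49|^3 * 0.37 = 420.189749 * 0.37 = 155.470207
Step 3: Sum = 164.811183
Step 4: ||f-g||_3 = (164.811183)^(1/3) = 5.482714


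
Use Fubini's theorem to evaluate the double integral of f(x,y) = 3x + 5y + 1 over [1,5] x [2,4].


By Fubini, integrate in x first, then y.
Step 1: Fix y, integrate over x in [1,5]:
  integral(3x + 5y + 1, x=1..5)
  = 3*(5^2 - 1^2)/2 + (5y + 1)*(5 - 1)
  = 36 + (5y + 1)*4
  = 36 + 20y + 4
  = 40 + 20y
Step 2: Integrate over y in [2,4]:
  integral(40 + 20y, y=2..4)
  = 40*2 + 20*(4^2 - 2^2)/2
  = 80 + 120
  = 200


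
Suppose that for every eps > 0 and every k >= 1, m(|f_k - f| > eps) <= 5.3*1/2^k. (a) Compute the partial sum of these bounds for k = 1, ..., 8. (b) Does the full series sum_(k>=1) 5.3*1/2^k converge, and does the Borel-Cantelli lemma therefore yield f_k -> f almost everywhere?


Step 1: List the terms 5.3*1/2^k for k = 1 to 8:
  k=1: 2.65
  k=2: 1.325
  k=3: 0.6625
  k=4: 0.33125
  k=5: 0.165625
  k=6: 0.082812
  k=7: 0.041406
  k=8: 0.020703
Step 2: Partial sum = 2.65 + 1.325 + 0.6625 + 0.33125 + 0.165625 + 0.082812 + 0.041406 + 0.020703
     = 5.279297
Step 3: The full series sum_(k>=1) 5.3*1/2^k converges (geometric series with ratio 1/2 < 1; a constant multiple of a convergent series converges).
Step 4: Fix eps > 0. Since sum_k m(|f_k - f| > eps) < infinity, the Borel-Cantelli lemma gives
        m(limsup_k {|f_k - f| > eps}) = 0, i.e. for a.e. x, |f_k(x) - f(x)| <= eps for all large k.
        Applying this with eps = 1/j for j = 1, 2, ... and intersecting the countably many full-measure sets,
        for a.e. x we get limsup_k |f_k(x) - f(x)| <= 1/j for every j, hence f_k -> f almost everywhere.
Conclusion: series converges; Borel-Cantelli yields f_k -> f a.e.
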